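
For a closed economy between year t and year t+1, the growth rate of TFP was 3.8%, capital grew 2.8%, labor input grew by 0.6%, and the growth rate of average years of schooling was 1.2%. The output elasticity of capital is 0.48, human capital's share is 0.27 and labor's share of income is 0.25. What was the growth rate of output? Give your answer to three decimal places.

Labor's share = 1 − 0.48 − 0.27 = 0.25.
Capital: 0.48 × 2.8 = 1.344 pp.
Average years of schooling: 0.27 × 1.2 = 0.324 pp.
Labor input: 0.25 × 0.6 = 0.15 pp.
Output growth = 3.8 + 1.818 = 5.618%.

5.618%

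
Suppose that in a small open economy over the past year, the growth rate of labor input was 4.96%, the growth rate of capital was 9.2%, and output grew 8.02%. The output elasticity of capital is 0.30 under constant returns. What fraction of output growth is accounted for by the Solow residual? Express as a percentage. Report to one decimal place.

Labor's share = 1 − 0.3 = 0.7.
Capital: 0.3 × 9.2 = 2.76 pp.
Labor input: 0.7 × 4.96 = 3.472 pp.
TFP growth = 8.02 − 6.232 = 1.788%.
TFP share of growth = 1.788 / 8.02 × 100 = 22.294%.

22.3%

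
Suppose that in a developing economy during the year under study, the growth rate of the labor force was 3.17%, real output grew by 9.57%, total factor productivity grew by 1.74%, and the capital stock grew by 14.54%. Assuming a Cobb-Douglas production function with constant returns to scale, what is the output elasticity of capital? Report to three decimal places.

gY = gA + α·gK + (1−α)·gL, so gY − gA − gL = α(gK − gL).
9.57 − 1.74 − 3.17 = α × (14.54 − 3.17).
4.66 = 11.37 α, so α = 0.40985.

α = 0.410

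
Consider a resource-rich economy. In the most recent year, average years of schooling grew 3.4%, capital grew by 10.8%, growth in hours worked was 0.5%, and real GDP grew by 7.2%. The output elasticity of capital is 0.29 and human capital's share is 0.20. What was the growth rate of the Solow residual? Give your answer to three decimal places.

The Solow residual grew 3.133%.

Labor's share = 1 − 0.29 − 0.2 = 0.51.
Capital: 0.29 × 10.8 = 3.132 pp.
Average years of schooling: 0.2 × 3.4 = 0.68 pp.
Hours worked: 0.51 × 0.5 = 0.255 pp.
TFP growth = 7.2 − 4.067 = 3.133%.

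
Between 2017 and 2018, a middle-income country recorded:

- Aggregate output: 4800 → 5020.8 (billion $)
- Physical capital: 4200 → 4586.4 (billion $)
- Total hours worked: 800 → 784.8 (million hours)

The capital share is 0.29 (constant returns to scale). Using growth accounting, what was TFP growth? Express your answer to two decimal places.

3.28%

Aggregate output growth = (5020.8 − 4800) / 4800 = 4.6%.
Physical capital growth = (4586.4 − 4200) / 4200 = 9.2%.
Total hours worked growth = (784.8 − 800) / 800 = -1.9%.
Labor's share = 1 − 0.29 = 0.71.
Physical capital: 0.29 × 9.2 = 2.668 pp.
Total hours worked: 0.71 × (-1.9) = -1.349 pp.
TFP growth = 4.6 − 1.319 = 3.281%.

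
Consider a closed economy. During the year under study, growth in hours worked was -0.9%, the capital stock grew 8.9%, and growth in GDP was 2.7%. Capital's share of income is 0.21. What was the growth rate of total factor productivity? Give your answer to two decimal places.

1.54%

Labor's share = 1 − 0.21 = 0.79.
The capital stock: 0.21 × 8.9 = 1.869 pp.
Hours worked: 0.79 × (-0.9) = -0.711 pp.
TFP growth = 2.7 − 1.158 = 1.542%.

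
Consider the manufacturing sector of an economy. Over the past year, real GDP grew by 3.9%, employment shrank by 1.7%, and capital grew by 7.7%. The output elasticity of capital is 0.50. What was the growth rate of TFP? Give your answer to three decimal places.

0.900%

Labor's share = 1 − 0.5 = 0.5.
Capital: 0.5 × 7.7 = 3.85 pp.
Employment: 0.5 × (-1.7) = -0.85 pp.
TFP growth = 3.9 − 3 = 0.9%.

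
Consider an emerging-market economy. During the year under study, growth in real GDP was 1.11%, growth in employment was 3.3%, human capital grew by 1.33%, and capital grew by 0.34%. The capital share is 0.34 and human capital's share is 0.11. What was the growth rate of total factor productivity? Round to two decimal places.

-0.97%

Labor's share = 1 − 0.34 − 0.11 = 0.55.
Capital: 0.34 × 0.34 = 0.1156 pp.
Human capital: 0.11 × 1.33 = 0.1463 pp.
Employment: 0.55 × 3.3 = 1.815 pp.
TFP growth = 1.11 − 2.0769 = -0.9669%.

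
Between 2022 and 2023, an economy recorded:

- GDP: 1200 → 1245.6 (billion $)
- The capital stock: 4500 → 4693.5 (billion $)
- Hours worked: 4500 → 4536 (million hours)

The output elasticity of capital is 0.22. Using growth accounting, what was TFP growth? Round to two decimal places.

2.23%

GDP growth = (1245.6 − 1200) / 1200 = 3.8%.
The capital stock growth = (4693.5 − 4500) / 4500 = 4.3%.
Hours worked growth = (4536 − 4500) / 4500 = 0.8%.
Labor's share = 1 − 0.22 = 0.78.
The capital stock: 0.22 × 4.3 = 0.946 pp.
Hours worked: 0.78 × 0.8 = 0.624 pp.
TFP growth = 3.8 − 1.57 = 2.23%.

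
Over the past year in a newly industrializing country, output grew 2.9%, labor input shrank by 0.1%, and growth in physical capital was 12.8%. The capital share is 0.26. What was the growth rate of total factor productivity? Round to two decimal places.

-0.35%

Labor's share = 1 − 0.26 = 0.74.
Physical capital: 0.26 × 12.8 = 3.328 pp.
Labor input: 0.74 × (-0.1) = -0.074 pp.
TFP growth = 2.9 − 3.254 = -0.354%.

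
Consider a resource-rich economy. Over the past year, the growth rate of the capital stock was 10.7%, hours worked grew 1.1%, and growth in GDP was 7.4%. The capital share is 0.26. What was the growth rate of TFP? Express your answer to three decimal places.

Labor's share = 1 − 0.26 = 0.74.
The capital stock: 0.26 × 10.7 = 2.782 pp.
Hours worked: 0.74 × 1.1 = 0.814 pp.
TFP growth = 7.4 − 3.596 = 3.804%.

3.804%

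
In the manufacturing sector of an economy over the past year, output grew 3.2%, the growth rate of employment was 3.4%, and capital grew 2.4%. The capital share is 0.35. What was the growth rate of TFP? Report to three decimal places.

0.150%

Labor's share = 1 − 0.35 = 0.65.
Capital: 0.35 × 2.4 = 0.84 pp.
Employment: 0.65 × 3.4 = 2.21 pp.
TFP growth = 3.2 − 3.05 = 0.15%.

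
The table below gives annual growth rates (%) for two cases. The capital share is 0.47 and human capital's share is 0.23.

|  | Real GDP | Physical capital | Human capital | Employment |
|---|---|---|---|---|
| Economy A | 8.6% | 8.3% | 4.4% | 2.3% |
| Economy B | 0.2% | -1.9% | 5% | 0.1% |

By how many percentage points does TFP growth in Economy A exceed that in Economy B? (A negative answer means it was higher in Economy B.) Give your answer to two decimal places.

3.08 percentage points

Labor's share = 1 − 0.47 − 0.23 = 0.3.
Economy A: TFP = 8.6 − 3.901 − 1.012 − 0.69 = 2.997%.
Economy B: TFP = 0.2 + 0.893 − 1.15 − 0.03 = -0.087%.
Difference = 2.997 − (-0.087) = 3.084 pp.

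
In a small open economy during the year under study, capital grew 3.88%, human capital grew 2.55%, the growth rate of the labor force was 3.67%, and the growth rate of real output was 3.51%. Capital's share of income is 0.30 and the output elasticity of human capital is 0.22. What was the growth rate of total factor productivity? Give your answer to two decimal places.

Labor's share = 1 − 0.3 − 0.22 = 0.48.
Capital: 0.3 × 3.88 = 1.164 pp.
Human capital: 0.22 × 2.55 = 0.561 pp.
The labor force: 0.48 × 3.67 = 1.7616 pp.
TFP growth = 3.51 − 3.4866 = 0.0234%.

0.02%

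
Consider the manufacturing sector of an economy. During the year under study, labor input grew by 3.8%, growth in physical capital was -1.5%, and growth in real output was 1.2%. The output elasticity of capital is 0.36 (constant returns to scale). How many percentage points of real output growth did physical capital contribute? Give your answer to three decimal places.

Contribution = share × growth = 0.36 × (-1.5) = -0.54 pp.

-0.540 pp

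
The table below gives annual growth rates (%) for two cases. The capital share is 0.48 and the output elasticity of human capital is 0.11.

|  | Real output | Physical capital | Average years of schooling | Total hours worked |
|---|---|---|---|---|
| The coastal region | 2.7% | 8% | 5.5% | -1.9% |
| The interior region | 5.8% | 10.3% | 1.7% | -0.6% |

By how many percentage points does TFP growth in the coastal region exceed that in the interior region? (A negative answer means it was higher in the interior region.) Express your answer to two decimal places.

-1.88 percentage points

Labor's share = 1 − 0.48 − 0.11 = 0.41.
The coastal region: TFP = 2.7 − 3.84 − 0.605 + 0.779 = -0.966%.
The interior region: TFP = 5.8 − 4.944 − 0.187 + 0.246 = 0.915%.
Difference = -0.966 − (0.915) = -1.881 pp.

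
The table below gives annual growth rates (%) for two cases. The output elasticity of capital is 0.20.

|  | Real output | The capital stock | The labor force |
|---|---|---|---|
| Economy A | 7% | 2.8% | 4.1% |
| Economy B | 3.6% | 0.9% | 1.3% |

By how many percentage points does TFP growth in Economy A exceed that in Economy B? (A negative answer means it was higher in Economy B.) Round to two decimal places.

Labor's share = 1 − 0.2 = 0.8.
Economy A: TFP = 7 − 0.56 − 3.28 = 3.16%.
Economy B: TFP = 3.6 − 0.18 − 1.04 = 2.38%.
Difference = 3.16 − (2.38) = 0.78 pp.

0.78 percentage points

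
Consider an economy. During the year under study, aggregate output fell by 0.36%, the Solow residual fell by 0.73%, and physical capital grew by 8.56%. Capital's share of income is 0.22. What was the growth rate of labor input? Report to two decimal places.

-1.94%

Labor's share = 1 − 0.22 = 0.78.
gY = gA + 0.22×8.56 + 0.78×g.
0.78×g = -0.36 + 0.73 − 1.8832 = -1.5132.
g = -1.5132 / 0.78 = -1.94%.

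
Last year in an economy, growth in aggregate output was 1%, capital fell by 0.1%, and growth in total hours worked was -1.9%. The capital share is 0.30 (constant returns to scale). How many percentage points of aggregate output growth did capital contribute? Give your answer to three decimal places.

-0.030

Contribution = share × growth = 0.3 × (-0.1) = -0.03 pp.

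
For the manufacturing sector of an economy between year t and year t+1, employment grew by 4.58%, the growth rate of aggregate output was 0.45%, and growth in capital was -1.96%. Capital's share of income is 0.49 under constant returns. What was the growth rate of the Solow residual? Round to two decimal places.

Labor's share = 1 − 0.49 = 0.51.
Capital: 0.49 × (-1.96) = -0.9604 pp.
Employment: 0.51 × 4.58 = 2.3358 pp.
TFP growth = 0.45 − 1.3754 = -0.9254%.

-0.93%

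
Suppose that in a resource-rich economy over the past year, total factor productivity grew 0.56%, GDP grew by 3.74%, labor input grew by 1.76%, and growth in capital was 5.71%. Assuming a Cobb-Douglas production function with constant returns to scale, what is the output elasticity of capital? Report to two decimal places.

α = 0.36

gY = gA + α·gK + (1−α)·gL, so gY − gA − gL = α(gK − gL).
3.74 − 0.56 − 1.76 = α × (5.71 − 1.76).
1.42 = 3.95 α, so α = 0.3595.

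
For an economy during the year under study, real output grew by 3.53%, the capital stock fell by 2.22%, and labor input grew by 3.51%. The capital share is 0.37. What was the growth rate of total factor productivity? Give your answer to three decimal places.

Labor's share = 1 − 0.37 = 0.63.
The capital stock: 0.37 × (-2.22) = -0.8214 pp.
Labor input: 0.63 × 3.51 = 2.2113 pp.
TFP growth = 3.53 − 1.3899 = 2.1401%.

Total factor productivity growth was 2.140%.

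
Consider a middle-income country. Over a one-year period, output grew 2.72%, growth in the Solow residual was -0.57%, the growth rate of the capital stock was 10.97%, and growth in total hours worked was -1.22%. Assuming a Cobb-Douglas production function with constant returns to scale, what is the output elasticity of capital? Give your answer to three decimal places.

α = 0.370

gY = gA + α·gK + (1−α)·gL, so gY − gA − gL = α(gK − gL).
2.72 + 0.57 + 1.22 = α × (10.97 − (-1.22)).
4.51 = 12.19 α, so α = 0.36998.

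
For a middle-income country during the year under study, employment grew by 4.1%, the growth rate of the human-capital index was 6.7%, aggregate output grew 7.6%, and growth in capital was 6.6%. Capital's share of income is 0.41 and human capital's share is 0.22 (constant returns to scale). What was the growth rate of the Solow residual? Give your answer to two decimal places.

1.90%

Labor's share = 1 − 0.41 − 0.22 = 0.37.
Capital: 0.41 × 6.6 = 2.706 pp.
The human-capital index: 0.22 × 6.7 = 1.474 pp.
Employment: 0.37 × 4.1 = 1.517 pp.
TFP growth = 7.6 − 5.697 = 1.903%.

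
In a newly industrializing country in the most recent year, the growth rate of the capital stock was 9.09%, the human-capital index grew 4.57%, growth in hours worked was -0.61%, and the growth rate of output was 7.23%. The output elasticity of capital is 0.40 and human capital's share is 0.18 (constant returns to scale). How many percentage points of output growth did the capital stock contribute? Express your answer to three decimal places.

Contribution = share × growth = 0.4 × 9.09 = 3.636 pp.

3.636 pp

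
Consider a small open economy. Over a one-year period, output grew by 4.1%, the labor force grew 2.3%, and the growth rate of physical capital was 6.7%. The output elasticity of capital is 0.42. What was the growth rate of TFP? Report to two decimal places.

-0.05%

Labor's share = 1 − 0.42 = 0.58.
Physical capital: 0.42 × 6.7 = 2.814 pp.
The labor force: 0.58 × 2.3 = 1.334 pp.
TFP growth = 4.1 − 4.148 = -0.048%.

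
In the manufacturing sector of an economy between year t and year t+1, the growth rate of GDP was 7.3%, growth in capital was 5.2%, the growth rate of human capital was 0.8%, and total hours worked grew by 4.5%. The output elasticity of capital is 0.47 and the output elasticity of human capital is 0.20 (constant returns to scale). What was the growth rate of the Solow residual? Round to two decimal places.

Labor's share = 1 − 0.47 − 0.2 = 0.33.
Capital: 0.47 × 5.2 = 2.444 pp.
Human capital: 0.2 × 0.8 = 0.16 pp.
Total hours worked: 0.33 × 4.5 = 1.485 pp.
TFP growth = 7.3 − 4.089 = 3.211%.

3.21%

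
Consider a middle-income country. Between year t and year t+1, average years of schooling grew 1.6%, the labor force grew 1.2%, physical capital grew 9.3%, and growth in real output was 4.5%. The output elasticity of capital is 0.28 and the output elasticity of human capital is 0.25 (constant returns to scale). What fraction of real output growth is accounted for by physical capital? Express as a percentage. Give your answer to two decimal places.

57.87%

Physical capital contributed 0.28 × 9.3 = 2.604 pp.
Share of growth = 2.604 / 4.5 × 100 = 57.8667%.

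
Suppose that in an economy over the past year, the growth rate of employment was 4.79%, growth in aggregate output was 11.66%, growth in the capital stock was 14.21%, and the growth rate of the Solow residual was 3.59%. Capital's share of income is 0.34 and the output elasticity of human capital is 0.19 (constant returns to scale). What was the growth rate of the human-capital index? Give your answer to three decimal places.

The human-capital index grew 5.196%.

Labor's share = 1 − 0.34 − 0.19 = 0.47.
gY = gA + 0.34×14.21 + 0.47×4.79 + 0.19×g.
0.19×g = 11.66 − 3.59 − 7.0827 = 0.9873.
g = 0.9873 / 0.19 = 5.19632%.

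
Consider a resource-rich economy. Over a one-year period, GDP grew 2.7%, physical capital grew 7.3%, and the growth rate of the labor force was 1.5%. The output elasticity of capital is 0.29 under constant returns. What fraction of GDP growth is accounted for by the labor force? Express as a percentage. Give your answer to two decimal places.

39.44%

Labor's share = 1 − 0.29 = 0.71.
The labor force contributed 0.71 × 1.5 = 1.065 pp.
Share of growth = 1.065 / 2.7 × 100 = 39.4444%.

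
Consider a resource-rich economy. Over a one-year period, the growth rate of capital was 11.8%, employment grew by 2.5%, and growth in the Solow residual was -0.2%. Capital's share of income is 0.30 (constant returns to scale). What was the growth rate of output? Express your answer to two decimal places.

Output grew 5.09%.

Labor's share = 1 − 0.3 = 0.7.
Capital: 0.3 × 11.8 = 3.54 pp.
Employment: 0.7 × 2.5 = 1.75 pp.
Output growth = -0.2 + 5.29 = 5.09%.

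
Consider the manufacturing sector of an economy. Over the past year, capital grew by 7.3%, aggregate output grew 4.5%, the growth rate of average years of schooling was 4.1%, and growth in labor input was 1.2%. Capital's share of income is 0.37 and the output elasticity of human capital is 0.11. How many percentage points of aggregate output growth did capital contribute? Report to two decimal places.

Contribution = share × growth = 0.37 × 7.3 = 2.701 pp.

2.70 percentage points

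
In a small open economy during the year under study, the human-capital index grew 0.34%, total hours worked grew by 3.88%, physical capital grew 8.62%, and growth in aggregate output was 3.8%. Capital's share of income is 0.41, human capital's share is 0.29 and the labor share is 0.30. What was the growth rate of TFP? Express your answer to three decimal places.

Labor's share = 1 − 0.41 − 0.29 = 0.3.
Physical capital: 0.41 × 8.62 = 3.5342 pp.
The human-capital index: 0.29 × 0.34 = 0.0986 pp.
Total hours worked: 0.3 × 3.88 = 1.164 pp.
TFP growth = 3.8 − 4.7968 = -0.9968%.

-0.997%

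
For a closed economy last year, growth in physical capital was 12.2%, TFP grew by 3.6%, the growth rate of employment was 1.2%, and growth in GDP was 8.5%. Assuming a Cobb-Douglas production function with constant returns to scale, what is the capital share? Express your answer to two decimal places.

gY = gA + α·gK + (1−α)·gL, so gY − gA − gL = α(gK − gL).
8.5 − 3.6 − 1.2 = α × (12.2 − 1.2).
3.7 = 11 α, so α = 0.3364.

0.34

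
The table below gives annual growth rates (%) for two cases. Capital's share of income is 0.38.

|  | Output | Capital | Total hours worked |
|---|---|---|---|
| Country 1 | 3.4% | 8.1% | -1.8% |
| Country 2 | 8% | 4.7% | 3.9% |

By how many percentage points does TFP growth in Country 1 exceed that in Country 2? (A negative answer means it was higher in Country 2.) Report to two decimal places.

-2.36 percentage points

Labor's share = 1 − 0.38 = 0.62.
Country 1: TFP = 3.4 − 3.078 + 1.116 = 1.438%.
Country 2: TFP = 8 − 1.786 − 2.418 = 3.796%.
Difference = 1.438 − (3.796) = -2.358 pp.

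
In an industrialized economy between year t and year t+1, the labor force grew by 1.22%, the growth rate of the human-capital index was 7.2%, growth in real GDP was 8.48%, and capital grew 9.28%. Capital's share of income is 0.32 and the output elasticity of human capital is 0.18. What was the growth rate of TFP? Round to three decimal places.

TFP growth was 3.604%.

Labor's share = 1 − 0.32 − 0.18 = 0.5.
Capital: 0.32 × 9.28 = 2.9696 pp.
The human-capital index: 0.18 × 7.2 = 1.296 pp.
The labor force: 0.5 × 1.22 = 0.61 pp.
TFP growth = 8.48 − 4.8756 = 3.6044%.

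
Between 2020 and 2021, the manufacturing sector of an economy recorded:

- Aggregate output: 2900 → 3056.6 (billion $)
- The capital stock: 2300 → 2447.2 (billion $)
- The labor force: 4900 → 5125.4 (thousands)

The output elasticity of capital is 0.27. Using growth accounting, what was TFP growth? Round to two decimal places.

TFP growth was 0.31%.

Aggregate output growth = (3056.6 − 2900) / 2900 = 5.4%.
The capital stock growth = (2447.2 − 2300) / 2300 = 6.4%.
The labor force growth = (5125.4 − 4900) / 4900 = 4.6%.
Labor's share = 1 − 0.27 = 0.73.
The capital stock: 0.27 × 6.4 = 1.728 pp.
The labor force: 0.73 × 4.6 = 3.358 pp.
TFP growth = 5.4 − 5.086 = 0.314%.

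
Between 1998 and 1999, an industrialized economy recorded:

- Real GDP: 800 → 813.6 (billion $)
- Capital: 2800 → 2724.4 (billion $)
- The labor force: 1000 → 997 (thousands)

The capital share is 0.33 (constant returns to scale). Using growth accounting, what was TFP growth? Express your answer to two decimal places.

Real GDP growth = (813.6 − 800) / 800 = 1.7%.
Capital growth = (2724.4 − 2800) / 2800 = -2.7%.
The labor force growth = (997 − 1000) / 1000 = -0.3%.
Labor's share = 1 − 0.33 = 0.67.
Capital: 0.33 × (-2.7) = -0.891 pp.
The labor force: 0.67 × (-0.3) = -0.201 pp.
TFP growth = 1.7 + 1.092 = 2.792%.

TFP growth was 2.79%.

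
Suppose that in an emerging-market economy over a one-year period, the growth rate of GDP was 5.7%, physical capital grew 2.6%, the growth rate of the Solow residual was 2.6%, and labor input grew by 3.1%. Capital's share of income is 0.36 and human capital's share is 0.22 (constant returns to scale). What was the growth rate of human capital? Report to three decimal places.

Labor's share = 1 − 0.36 − 0.22 = 0.42.
gY = gA + 0.36×2.6 + 0.42×3.1 + 0.22×g.
0.22×g = 5.7 − 2.6 − 2.238 = 0.862.
g = 0.862 / 0.22 = 3.91818%.

3.918%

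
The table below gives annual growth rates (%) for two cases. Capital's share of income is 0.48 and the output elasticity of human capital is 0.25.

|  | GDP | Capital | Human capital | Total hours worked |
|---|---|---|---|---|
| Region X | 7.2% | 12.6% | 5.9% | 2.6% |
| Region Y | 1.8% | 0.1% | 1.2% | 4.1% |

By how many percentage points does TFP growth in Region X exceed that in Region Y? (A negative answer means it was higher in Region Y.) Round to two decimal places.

Labor's share = 1 − 0.48 − 0.25 = 0.27.
Region X: TFP = 7.2 − 6.048 − 1.475 − 0.702 = -1.025%.
Region Y: TFP = 1.8 − 0.048 − 0.3 − 1.107 = 0.345%.
Difference = -1.025 − (0.345) = -1.37 pp.

-1.37 percentage points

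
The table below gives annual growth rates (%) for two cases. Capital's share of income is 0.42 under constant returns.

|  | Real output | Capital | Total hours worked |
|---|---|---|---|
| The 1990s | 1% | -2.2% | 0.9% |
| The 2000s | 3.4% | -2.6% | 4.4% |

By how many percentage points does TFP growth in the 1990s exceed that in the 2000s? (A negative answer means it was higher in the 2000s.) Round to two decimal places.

Labor's share = 1 − 0.42 = 0.58.
The 1990s: TFP = 1 + 0.924 − 0.522 = 1.402%.
The 2000s: TFP = 3.4 + 1.092 − 2.552 = 1.94%.
Difference = 1.402 − (1.94) = -0.538 pp.

-0.54 percentage points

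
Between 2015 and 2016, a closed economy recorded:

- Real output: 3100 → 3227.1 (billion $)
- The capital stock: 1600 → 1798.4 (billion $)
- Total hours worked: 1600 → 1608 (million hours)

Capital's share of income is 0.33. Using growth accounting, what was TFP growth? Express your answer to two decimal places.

Real output growth = (3227.1 − 3100) / 3100 = 4.1%.
The capital stock growth = (1798.4 − 1600) / 1600 = 12.4%.
Total hours worked growth = (1608 − 1600) / 1600 = 0.5%.
Labor's share = 1 − 0.33 = 0.67.
The capital stock: 0.33 × 12.4 = 4.092 pp.
Total hours worked: 0.67 × 0.5 = 0.335 pp.
TFP growth = 4.1 − 4.427 = -0.327%.

-0.33%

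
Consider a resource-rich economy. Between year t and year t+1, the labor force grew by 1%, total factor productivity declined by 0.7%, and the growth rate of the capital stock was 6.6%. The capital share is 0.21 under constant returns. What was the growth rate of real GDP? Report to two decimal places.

Labor's share = 1 − 0.21 = 0.79.
The capital stock: 0.21 × 6.6 = 1.386 pp.
The labor force: 0.79 × 1 = 0.79 pp.
Output growth = -0.7 + 2.176 = 1.476%.

1.48%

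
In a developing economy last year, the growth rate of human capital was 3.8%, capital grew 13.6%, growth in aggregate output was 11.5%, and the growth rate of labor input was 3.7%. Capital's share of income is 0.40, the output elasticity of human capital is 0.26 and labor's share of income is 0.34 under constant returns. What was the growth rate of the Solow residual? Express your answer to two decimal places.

Labor's share = 1 − 0.4 − 0.26 = 0.34.
Capital: 0.4 × 13.6 = 5.44 pp.
Human capital: 0.26 × 3.8 = 0.988 pp.
Labor input: 0.34 × 3.7 = 1.258 pp.
TFP growth = 11.5 − 7.686 = 3.814%.

The Solow residual growth was 3.81%.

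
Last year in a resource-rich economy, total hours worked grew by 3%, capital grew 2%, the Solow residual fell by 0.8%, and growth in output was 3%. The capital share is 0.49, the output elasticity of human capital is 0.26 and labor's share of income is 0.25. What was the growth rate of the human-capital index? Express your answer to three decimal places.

7.962%

Labor's share = 1 − 0.49 − 0.26 = 0.25.
gY = gA + 0.49×2 + 0.25×3 + 0.26×g.
0.26×g = 3 + 0.8 − 1.73 = 2.07.
g = 2.07 / 0.26 = 7.96154%.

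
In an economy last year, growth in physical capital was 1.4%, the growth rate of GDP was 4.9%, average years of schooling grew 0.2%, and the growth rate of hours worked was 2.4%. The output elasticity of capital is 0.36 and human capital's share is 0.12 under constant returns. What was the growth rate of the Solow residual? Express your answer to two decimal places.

3.12%

Labor's share = 1 − 0.36 − 0.12 = 0.52.
Physical capital: 0.36 × 1.4 = 0.504 pp.
Average years of schooling: 0.12 × 0.2 = 0.024 pp.
Hours worked: 0.52 × 2.4 = 1.248 pp.
TFP growth = 4.9 − 1.776 = 3.124%.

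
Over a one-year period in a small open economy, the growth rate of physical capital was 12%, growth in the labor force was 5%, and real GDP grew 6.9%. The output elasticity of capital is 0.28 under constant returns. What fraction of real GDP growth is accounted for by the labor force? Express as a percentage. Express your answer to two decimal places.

Labor's share = 1 − 0.28 = 0.72.
The labor force contributed 0.72 × 5 = 3.6 pp.
Share of growth = 3.6 / 6.9 × 100 = 52.1739%.

The labor force accounted for 52.17% of growth.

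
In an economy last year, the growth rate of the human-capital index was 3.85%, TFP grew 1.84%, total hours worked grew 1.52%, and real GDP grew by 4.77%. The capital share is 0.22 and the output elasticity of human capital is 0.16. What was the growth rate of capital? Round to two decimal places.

6.23%

Labor's share = 1 − 0.22 − 0.16 = 0.62.
gY = gA + 0.16×3.85 + 0.62×1.52 + 0.22×g.
0.22×g = 4.77 − 1.84 − 1.5584 = 1.3716.
g = 1.3716 / 0.22 = 6.2345%.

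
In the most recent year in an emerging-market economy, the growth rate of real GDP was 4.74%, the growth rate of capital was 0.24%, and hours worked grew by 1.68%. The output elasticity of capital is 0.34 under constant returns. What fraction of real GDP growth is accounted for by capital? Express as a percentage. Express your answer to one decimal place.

1.7%

Capital contributed 0.34 × 0.24 = 0.0816 pp.
Share of growth = 0.0816 / 4.74 × 100 = 1.722%.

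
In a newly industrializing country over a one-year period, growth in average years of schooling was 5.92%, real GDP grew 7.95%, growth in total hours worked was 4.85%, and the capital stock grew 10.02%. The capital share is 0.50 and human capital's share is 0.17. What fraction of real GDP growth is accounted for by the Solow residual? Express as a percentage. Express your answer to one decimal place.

4.2%

Labor's share = 1 − 0.5 − 0.17 = 0.33.
The capital stock: 0.5 × 10.02 = 5.01 pp.
Average years of schooling: 0.17 × 5.92 = 1.0064 pp.
Total hours worked: 0.33 × 4.85 = 1.6005 pp.
TFP growth = 7.95 − 7.6169 = 0.3331%.
TFP share of growth = 0.3331 / 7.95 × 100 = 4.19%.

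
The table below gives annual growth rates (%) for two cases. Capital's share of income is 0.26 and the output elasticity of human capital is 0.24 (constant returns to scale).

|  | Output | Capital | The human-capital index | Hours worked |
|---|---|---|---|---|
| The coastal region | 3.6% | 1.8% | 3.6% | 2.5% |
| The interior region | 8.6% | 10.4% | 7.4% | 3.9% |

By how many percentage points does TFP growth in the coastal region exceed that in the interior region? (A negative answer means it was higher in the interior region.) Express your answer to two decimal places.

Labor's share = 1 − 0.26 − 0.24 = 0.5.
The coastal region: TFP = 3.6 − 0.468 − 0.864 − 1.25 = 1.018%.
The interior region: TFP = 8.6 − 2.704 − 1.776 − 1.95 = 2.17%.
Difference = 1.018 − (2.17) = -1.152 pp.

-1.15 percentage points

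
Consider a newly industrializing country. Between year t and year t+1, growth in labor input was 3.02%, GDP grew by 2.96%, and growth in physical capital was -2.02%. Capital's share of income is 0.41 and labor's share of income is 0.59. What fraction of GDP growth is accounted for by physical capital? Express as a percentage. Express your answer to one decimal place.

-28.0%

Physical capital contributed 0.41 × (-2.02) = -0.8282 pp.
Share of growth = -0.8282 / 2.96 × 100 = -27.98%.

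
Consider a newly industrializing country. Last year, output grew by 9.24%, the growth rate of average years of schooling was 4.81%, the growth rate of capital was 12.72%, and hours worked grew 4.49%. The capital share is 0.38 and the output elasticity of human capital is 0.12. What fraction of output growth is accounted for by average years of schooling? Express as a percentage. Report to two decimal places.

Average years of schooling accounted for 6.25% of growth.

Average years of schooling contributed 0.12 × 4.81 = 0.5772 pp.
Share of growth = 0.5772 / 9.24 × 100 = 6.2468%.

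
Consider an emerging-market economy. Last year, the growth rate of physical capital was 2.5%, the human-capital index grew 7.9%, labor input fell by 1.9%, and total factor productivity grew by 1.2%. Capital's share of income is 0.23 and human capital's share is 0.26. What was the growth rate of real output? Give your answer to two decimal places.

Labor's share = 1 − 0.23 − 0.26 = 0.51.
Physical capital: 0.23 × 2.5 = 0.575 pp.
The human-capital index: 0.26 × 7.9 = 2.054 pp.
Labor input: 0.51 × (-1.9) = -0.969 pp.
Output growth = 1.2 + 1.66 = 2.86%.

Real output growth was 2.86%.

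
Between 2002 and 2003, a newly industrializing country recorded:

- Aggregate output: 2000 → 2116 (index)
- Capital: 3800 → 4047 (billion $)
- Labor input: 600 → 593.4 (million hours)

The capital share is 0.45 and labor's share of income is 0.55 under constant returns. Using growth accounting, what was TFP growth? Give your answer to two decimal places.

Aggregate output growth = (2116 − 2000) / 2000 = 5.8%.
Capital growth = (4047 − 3800) / 3800 = 6.5%.
Labor input growth = (593.4 − 600) / 600 = -1.1%.
Labor's share = 1 − 0.45 = 0.55.
Capital: 0.45 × 6.5 = 2.925 pp.
Labor input: 0.55 × (-1.1) = -0.605 pp.
TFP growth = 5.8 − 2.32 = 3.48%.

3.48%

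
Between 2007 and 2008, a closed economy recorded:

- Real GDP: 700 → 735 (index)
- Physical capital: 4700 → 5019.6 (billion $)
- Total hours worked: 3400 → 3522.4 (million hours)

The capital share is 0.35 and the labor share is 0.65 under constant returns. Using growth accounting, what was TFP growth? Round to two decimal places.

Real GDP growth = (735 − 700) / 700 = 5%.
Physical capital growth = (5019.6 − 4700) / 4700 = 6.8%.
Total hours worked growth = (3522.4 − 3400) / 3400 = 3.6%.
Labor's share = 1 − 0.35 = 0.65.
Physical capital: 0.35 × 6.8 = 2.38 pp.
Total hours worked: 0.65 × 3.6 = 2.34 pp.
TFP growth = 5 − 4.72 = 0.28%.

0.28%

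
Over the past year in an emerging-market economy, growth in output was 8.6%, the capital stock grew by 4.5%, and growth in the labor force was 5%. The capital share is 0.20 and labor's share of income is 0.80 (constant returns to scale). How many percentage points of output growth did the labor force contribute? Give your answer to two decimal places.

Labor's share = 1 − 0.2 = 0.8.
Contribution = share × growth = 0.8 × 5 = 4 pp.

4.00 percentage points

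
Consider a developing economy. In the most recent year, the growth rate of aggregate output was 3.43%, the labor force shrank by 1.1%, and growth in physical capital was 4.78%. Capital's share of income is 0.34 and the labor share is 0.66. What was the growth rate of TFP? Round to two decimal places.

Labor's share = 1 − 0.34 = 0.66.
Physical capital: 0.34 × 4.78 = 1.6252 pp.
The labor force: 0.66 × (-1.1) = -0.726 pp.
TFP growth = 3.43 − 0.8992 = 2.5308%.

2.53%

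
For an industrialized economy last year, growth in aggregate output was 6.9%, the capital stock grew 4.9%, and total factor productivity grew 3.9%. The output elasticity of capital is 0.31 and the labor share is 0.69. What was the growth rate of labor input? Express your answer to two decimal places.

Labor's share = 1 − 0.31 = 0.69.
gY = gA + 0.31×4.9 + 0.69×g.
0.69×g = 6.9 − 3.9 − 1.519 = 1.481.
g = 1.481 / 0.69 = 2.1464%.

2.15%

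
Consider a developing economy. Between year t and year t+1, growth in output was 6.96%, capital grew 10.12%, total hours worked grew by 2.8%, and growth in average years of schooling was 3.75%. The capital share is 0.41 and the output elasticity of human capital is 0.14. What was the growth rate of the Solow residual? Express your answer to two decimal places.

1.03%

Labor's share = 1 − 0.41 − 0.14 = 0.45.
Capital: 0.41 × 10.12 = 4.1492 pp.
Average years of schooling: 0.14 × 3.75 = 0.525 pp.
Total hours worked: 0.45 × 2.8 = 1.26 pp.
TFP growth = 6.96 − 5.9342 = 1.0258%.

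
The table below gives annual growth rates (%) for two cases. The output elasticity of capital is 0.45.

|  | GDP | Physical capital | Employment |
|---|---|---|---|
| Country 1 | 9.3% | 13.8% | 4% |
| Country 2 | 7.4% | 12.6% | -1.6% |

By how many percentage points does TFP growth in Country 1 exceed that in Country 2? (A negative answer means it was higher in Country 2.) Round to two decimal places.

Labor's share = 1 − 0.45 = 0.55.
Country 1: TFP = 9.3 − 6.21 − 2.2 = 0.89%.
Country 2: TFP = 7.4 − 5.67 + 0.88 = 2.61%.
Difference = 0.89 − (2.61) = -1.72 pp.

-1.72 percentage points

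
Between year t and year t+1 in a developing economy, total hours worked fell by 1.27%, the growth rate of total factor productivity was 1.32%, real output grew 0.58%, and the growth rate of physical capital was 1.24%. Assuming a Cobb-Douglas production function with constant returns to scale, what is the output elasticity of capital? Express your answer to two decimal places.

The output elasticity of capital is 0.21.

gY = gA + α·gK + (1−α)·gL, so gY − gA − gL = α(gK − gL).
0.58 − 1.32 + 1.27 = α × (1.24 − (-1.27)).
0.53 = 2.51 α, so α = 0.2112.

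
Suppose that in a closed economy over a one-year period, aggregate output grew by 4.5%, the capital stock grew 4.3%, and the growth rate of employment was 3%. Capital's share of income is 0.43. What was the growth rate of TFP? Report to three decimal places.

TFP growth was 0.941%.

Labor's share = 1 − 0.43 = 0.57.
The capital stock: 0.43 × 4.3 = 1.849 pp.
Employment: 0.57 × 3 = 1.71 pp.
TFP growth = 4.5 − 3.559 = 0.941%.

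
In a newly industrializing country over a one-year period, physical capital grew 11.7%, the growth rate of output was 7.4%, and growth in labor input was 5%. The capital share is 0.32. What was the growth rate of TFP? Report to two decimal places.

0.26%

Labor's share = 1 − 0.32 = 0.68.
Physical capital: 0.32 × 11.7 = 3.744 pp.
Labor input: 0.68 × 5 = 3.4 pp.
TFP growth = 7.4 − 7.144 = 0.256%.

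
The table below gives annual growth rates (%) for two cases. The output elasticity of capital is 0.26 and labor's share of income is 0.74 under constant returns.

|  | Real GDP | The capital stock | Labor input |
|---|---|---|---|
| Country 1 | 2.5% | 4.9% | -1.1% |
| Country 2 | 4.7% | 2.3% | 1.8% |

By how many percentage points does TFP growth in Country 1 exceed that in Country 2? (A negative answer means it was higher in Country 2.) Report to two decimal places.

-0.73 percentage points

Labor's share = 1 − 0.26 = 0.74.
Country 1: TFP = 2.5 − 1.274 + 0.814 = 2.04%.
Country 2: TFP = 4.7 − 0.598 − 1.332 = 2.77%.
Difference = 2.04 − (2.77) = -0.73 pp.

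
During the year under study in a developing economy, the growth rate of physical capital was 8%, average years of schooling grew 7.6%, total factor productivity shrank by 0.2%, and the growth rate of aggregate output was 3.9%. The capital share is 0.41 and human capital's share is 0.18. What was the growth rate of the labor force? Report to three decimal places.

Labor's share = 1 − 0.41 − 0.18 = 0.41.
gY = gA + 0.41×8 + 0.18×7.6 + 0.41×g.
0.41×g = 3.9 + 0.2 − 4.648 = -0.548.
g = -0.548 / 0.41 = -1.33659%.

-1.337%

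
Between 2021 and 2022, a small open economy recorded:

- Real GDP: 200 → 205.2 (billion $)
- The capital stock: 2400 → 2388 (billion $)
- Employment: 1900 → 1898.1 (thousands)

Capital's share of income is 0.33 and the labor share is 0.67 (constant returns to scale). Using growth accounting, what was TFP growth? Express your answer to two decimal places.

Real GDP growth = (205.2 − 200) / 200 = 2.6%.
The capital stock growth = (2388 − 2400) / 2400 = -0.5%.
Employment growth = (1898.1 − 1900) / 1900 = -0.1%.
Labor's share = 1 − 0.33 = 0.67.
The capital stock: 0.33 × (-0.5) = -0.165 pp.
Employment: 0.67 × (-0.1) = -0.067 pp.
TFP growth = 2.6 + 0.232 = 2.832%.

2.83%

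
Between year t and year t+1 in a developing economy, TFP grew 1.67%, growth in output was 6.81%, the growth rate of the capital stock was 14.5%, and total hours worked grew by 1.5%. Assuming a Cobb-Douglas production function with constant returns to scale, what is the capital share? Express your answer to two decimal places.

The capital share is 0.28.

gY = gA + α·gK + (1−α)·gL, so gY − gA − gL = α(gK − gL).
6.81 − 1.67 − 1.5 = α × (14.5 − 1.5).
3.64 = 13 α, so α = 0.28.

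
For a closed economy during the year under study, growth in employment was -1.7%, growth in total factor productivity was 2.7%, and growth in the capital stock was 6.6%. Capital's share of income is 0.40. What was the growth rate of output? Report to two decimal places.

Output grew 4.32%.

Labor's share = 1 − 0.4 = 0.6.
The capital stock: 0.4 × 6.6 = 2.64 pp.
Employment: 0.6 × (-1.7) = -1.02 pp.
Output growth = 2.7 + 1.62 = 4.32%.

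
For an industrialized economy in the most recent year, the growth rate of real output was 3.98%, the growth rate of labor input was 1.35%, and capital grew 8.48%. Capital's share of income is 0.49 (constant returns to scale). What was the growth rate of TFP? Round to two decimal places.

Labor's share = 1 − 0.49 = 0.51.
Capital: 0.49 × 8.48 = 4.1552 pp.
Labor input: 0.51 × 1.35 = 0.6885 pp.
TFP growth = 3.98 − 4.8437 = -0.8637%.

-0.86%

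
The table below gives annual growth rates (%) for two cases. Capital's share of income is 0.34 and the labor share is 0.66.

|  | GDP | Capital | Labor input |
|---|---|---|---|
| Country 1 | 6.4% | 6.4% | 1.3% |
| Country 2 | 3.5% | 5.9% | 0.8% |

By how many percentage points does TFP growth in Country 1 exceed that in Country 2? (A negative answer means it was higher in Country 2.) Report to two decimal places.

Labor's share = 1 − 0.34 = 0.66.
Country 1: TFP = 6.4 − 2.176 − 0.858 = 3.366%.
Country 2: TFP = 3.5 − 2.006 − 0.528 = 0.966%.
Difference = 3.366 − (0.966) = 2.4 pp.

2.40 percentage points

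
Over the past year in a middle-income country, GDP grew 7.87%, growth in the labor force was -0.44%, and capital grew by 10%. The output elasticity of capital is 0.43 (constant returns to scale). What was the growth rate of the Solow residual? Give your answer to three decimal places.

3.821%

Labor's share = 1 − 0.43 = 0.57.
Capital: 0.43 × 10 = 4.3 pp.
The labor force: 0.57 × (-0.44) = -0.2508 pp.
TFP growth = 7.87 − 4.0492 = 3.8208%.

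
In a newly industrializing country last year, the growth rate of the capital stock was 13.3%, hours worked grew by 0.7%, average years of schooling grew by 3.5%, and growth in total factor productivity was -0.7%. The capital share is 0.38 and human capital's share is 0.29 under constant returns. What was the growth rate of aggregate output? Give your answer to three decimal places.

Aggregate output grew 5.600%.

Labor's share = 1 − 0.38 − 0.29 = 0.33.
The capital stock: 0.38 × 13.3 = 5.054 pp.
Average years of schooling: 0.29 × 3.5 = 1.015 pp.
Hours worked: 0.33 × 0.7 = 0.231 pp.
Output growth = -0.7 + 6.3 = 5.6%.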